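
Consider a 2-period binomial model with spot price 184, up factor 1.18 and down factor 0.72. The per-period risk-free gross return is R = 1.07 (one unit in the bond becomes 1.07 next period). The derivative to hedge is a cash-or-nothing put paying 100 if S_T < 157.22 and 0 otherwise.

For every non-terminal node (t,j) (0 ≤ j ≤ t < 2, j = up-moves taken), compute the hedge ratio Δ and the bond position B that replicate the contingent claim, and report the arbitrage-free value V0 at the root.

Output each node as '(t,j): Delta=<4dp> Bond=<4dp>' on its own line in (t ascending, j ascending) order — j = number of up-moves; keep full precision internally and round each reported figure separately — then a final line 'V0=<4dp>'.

(0,0): Delta=-0.8401 Bond=191.3640
(1,0): Delta=0.0000 Bond=93.4579
(1,1): Delta=-1.0012 Bond=239.7399
V0=36.7785

No-arbitrage ⇒ martingale measure with p* = (R−d)/(u−d) = 0.7609.
Payoff layer (t=2): V(2,0)=100.0000, V(2,1)=100.0000, V(2,2)=0.0000
Node (1,0) S=132.4800: V=(p*·100.0000+(1−p*)·100.0000)/1.07=93.4579; Δ=(100.0000−100.0000)/(156.3264−95.3856)=0.0000; B=V−Δ·S=93.4579
Node (1,1) S=217.1200: V=(p*·0.0000+(1−p*)·100.0000)/1.07=22.3486; Δ=(0.0000−100.0000)/(256.2016−156.3264)=-1.0012; B=V−Δ·S=239.7399
Node (0,0) S=184.0000: V=(p*·22.3486+(1−p*)·93.4579)/1.07=36.7785; Δ=(22.3486−93.4579)/(217.1200−132.4800)=-0.8401; B=V−Δ·S=191.3640
Root portfolio cost Δ·184+B reproduces V0=36.7785.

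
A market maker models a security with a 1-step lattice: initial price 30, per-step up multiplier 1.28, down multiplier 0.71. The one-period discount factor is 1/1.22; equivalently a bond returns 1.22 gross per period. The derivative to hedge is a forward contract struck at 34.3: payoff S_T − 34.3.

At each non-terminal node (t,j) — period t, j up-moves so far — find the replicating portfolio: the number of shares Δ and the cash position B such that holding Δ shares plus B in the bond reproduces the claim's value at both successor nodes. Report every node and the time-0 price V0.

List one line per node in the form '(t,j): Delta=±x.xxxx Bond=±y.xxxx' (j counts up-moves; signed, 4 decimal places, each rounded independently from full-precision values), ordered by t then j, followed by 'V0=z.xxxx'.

The replicating-portfolio and risk-neutral prices coincide; use p* = (1.22−0.71)/(1.28−0.71) = 0.8947 for the latter.
Payoff layer (t=1): V(1,0)=-13.0000, V(1,1)=4.1000
Node (0,0) S=30.0000: V=(p*·4.1000+(1−p*)·-13.0000)/1.22=1.8852; Δ=(4.1000−-13.0000)/(38.4000−21.3000)=1.0000; B=V−Δ·S=-28.1148
Check: Δ(0,0)·S0 + B(0,0) = 1.8852 = V0.

(0,0): Delta=1.0000 Bond=-28.1148
V0=1.8852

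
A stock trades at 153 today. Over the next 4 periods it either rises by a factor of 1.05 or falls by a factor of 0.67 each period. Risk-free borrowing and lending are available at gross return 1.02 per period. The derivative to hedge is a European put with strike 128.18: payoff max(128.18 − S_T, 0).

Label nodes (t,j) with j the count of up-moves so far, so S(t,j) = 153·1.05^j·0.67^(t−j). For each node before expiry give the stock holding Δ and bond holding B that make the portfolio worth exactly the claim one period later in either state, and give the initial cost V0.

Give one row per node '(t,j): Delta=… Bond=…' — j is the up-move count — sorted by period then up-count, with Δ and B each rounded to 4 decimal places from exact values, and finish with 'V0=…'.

Risk-neutral probability p* = (R−d)/(u−d) = (1.02−0.67)/(1.05−0.67) = 0.9211.
At expiry t=4: V(4,0)=97.3488, V(4,1)=79.8624, V(4,2)=52.4584, V(4,3)=9.5119, V(4,4)=0.0000
(3,0): S=46.0167. Δ = (V_up−V_dn)/(S_up−S_dn) = (79.8624−97.3488)/(48.3176−30.8312) = -1.0000. V = [p*·79.8624 + (1−p*)·97.3488]/1.02 = 79.6499. B = V − Δ·S = 125.6667.
(3,1): S=72.1158. Δ = (V_up−V_dn)/(S_up−S_dn) = (52.4584−79.8624)/(75.7216−48.3176) = -1.0000. V = [p*·52.4584 + (1−p*)·79.8624]/1.02 = 53.5509. B = V − Δ·S = 125.6667.
(3,2): S=113.0173. Δ = (V_up−V_dn)/(S_up−S_dn) = (9.5119−52.4584)/(118.6681−75.7216) = -1.0000. V = [p*·9.5119 + (1−p*)·52.4584]/1.02 = 12.6494. B = V − Δ·S = 125.6667.
(3,3): S=177.1166. Δ = (V_up−V_dn)/(S_up−S_dn) = (0.0000−9.5119)/(185.9725−118.6681) = -0.1413. V = [p*·0.0000 + (1−p*)·9.5119]/1.02 = 0.7362. B = V − Δ·S = 25.7674.
(2,0): S=68.6817. Δ = (V_up−V_dn)/(S_up−S_dn) = (53.5509−79.6499)/(72.1158−46.0167) = -1.0000. V = [p*·53.5509 + (1−p*)·79.6499]/1.02 = 54.5209. B = V − Δ·S = 123.2026.
(2,1): S=107.6355. Δ = (V_up−V_dn)/(S_up−S_dn) = (12.6494−53.5509)/(113.0173−72.1158) = -1.0000. V = [p*·12.6494 + (1−p*)·53.5509]/1.02 = 15.5671. B = V − Δ·S = 123.2026.
(2,2): S=168.6825. Δ = (V_up−V_dn)/(S_up−S_dn) = (0.7362−12.6494)/(177.1166−113.0173) = -0.1859. V = [p*·0.7362 + (1−p*)·12.6494]/1.02 = 1.6438. B = V − Δ·S = 32.9943.
(1,0): S=102.5100. Δ = (V_up−V_dn)/(S_up−S_dn) = (15.5671−54.5209)/(107.6355−68.6817) = -1.0000. V = [p*·15.5671 + (1−p*)·54.5209]/1.02 = 18.2769. B = V − Δ·S = 120.7869.
(1,1): S=160.6500. Δ = (V_up−V_dn)/(S_up−S_dn) = (1.6438−15.5671)/(168.6825−107.6355) = -0.2281. V = [p*·1.6438 + (1−p*)·15.5671]/1.02 = 2.6893. B = V − Δ·S = 39.3294.
(0,0): S=153.0000. Δ = (V_up−V_dn)/(S_up−S_dn) = (2.6893−18.2769)/(160.6500−102.5100) = -0.2681. V = [p*·2.6893 + (1−p*)·18.2769]/1.02 = 3.8430. B = V − Δ·S = 44.8630.
Each (Δ,B) replicates both successor values, so the strategy is self-financing and V0 is arbitrage-free.

(0,0): Delta=-0.2681 Bond=44.8630
(1,0): Delta=-1.0000 Bond=120.7869
(1,1): Delta=-0.2281 Bond=39.3294
(2,0): Delta=-1.0000 Bond=123.2026
(2,1): Delta=-1.0000 Bond=123.2026
(2,2): Delta=-0.1859 Bond=32.9943
(3,0): Delta=-1.0000 Bond=125.6667
(3,1): Delta=-1.0000 Bond=125.6667
(3,2): Delta=-1.0000 Bond=125.6667
(3,3): Delta=-0.1413 Bond=25.7674
V0=3.8430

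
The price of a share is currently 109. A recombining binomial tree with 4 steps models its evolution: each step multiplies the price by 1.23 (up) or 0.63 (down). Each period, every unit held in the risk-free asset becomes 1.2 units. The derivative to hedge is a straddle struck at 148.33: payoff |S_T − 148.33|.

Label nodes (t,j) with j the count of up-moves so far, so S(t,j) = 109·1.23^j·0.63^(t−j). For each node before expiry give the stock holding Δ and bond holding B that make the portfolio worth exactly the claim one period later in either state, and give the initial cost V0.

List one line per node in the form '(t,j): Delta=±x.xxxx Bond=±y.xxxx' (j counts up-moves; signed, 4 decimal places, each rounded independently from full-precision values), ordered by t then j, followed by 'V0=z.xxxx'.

(0,0): Delta=0.5349 Bond=-16.3006
(1,0): Delta=-1.0000 Bond=85.8391
(1,1): Delta=0.5763 Bond=-25.1081
(2,0): Delta=-1.0000 Bond=103.0069
(2,1): Delta=-1.0000 Bond=103.0069
(2,2): Delta=0.6187 Bond=-37.1369
(3,0): Delta=-1.0000 Bond=123.6083
(3,1): Delta=-1.0000 Bond=123.6083
(3,2): Delta=-1.0000 Bond=123.6083
(3,3): Delta=0.6624 Bond=-53.4154
V0=42.0007

The replicating-portfolio and risk-neutral prices coincide; use p* = (1.2−0.63)/(1.23−0.63) = 0.9500 for the latter.
Terminal values V(4,·): V(4,0)=131.1593, V(4,1)=114.8062, V(4,2)=82.8788, V(4,3)=20.5443, V(4,4)=101.1564
(3,0): S=27.2551. Δ = (V_up−V_dn)/(S_up−S_dn) = (114.8062−131.1593)/(33.5238−17.1707) = -1.0000. V = [p*·114.8062 + (1−p*)·131.1593]/1.2 = 96.3532. B = V − Δ·S = 123.6083.
(3,1): S=53.2124. Δ = (V_up−V_dn)/(S_up−S_dn) = (82.8788−114.8062)/(65.4512−33.5238) = -1.0000. V = [p*·82.8788 + (1−p*)·114.8062]/1.2 = 70.3960. B = V − Δ·S = 123.6083.
(3,2): S=103.8908. Δ = (V_up−V_dn)/(S_up−S_dn) = (20.5443−82.8788)/(127.7857−65.4512) = -1.0000. V = [p*·20.5443 + (1−p*)·82.8788]/1.2 = 19.7175. B = V − Δ·S = 123.6083.
(3,3): S=202.8345. Δ = (V_up−V_dn)/(S_up−S_dn) = (101.1564−20.5443)/(249.4864−127.7857) = 0.6624. V = [p*·101.1564 + (1−p*)·20.5443]/1.2 = 80.9382. B = V − Δ·S = -53.4154.
(2,0): S=43.2621. Δ = (V_up−V_dn)/(S_up−S_dn) = (70.3960−96.3532)/(53.2124−27.2551) = -1.0000. V = [p*·70.3960 + (1−p*)·96.3532]/1.2 = 59.7448. B = V − Δ·S = 103.0069.
(2,1): S=84.4641. Δ = (V_up−V_dn)/(S_up−S_dn) = (19.7175−70.3960)/(103.8908−53.2124) = -1.0000. V = [p*·19.7175 + (1−p*)·70.3960]/1.2 = 18.5428. B = V − Δ·S = 103.0069.
(2,2): S=164.9061. Δ = (V_up−V_dn)/(S_up−S_dn) = (80.9382−19.7175)/(202.8345−103.8908) = 0.6187. V = [p*·80.9382 + (1−p*)·19.7175]/1.2 = 64.8976. B = V − Δ·S = -37.1369.
(1,0): S=68.6700. Δ = (V_up−V_dn)/(S_up−S_dn) = (18.5428−59.7448)/(84.4641−43.2621) = -1.0000. V = [p*·18.5428 + (1−p*)·59.7448]/1.2 = 17.1691. B = V − Δ·S = 85.8391.
(1,1): S=134.0700. Δ = (V_up−V_dn)/(S_up−S_dn) = (64.8976−18.5428)/(164.9061−84.4641) = 0.5763. V = [p*·64.8976 + (1−p*)·18.5428]/1.2 = 52.1499. B = V − Δ·S = -25.1081.
(0,0): S=109.0000. Δ = (V_up−V_dn)/(S_up−S_dn) = (52.1499−17.1691)/(134.0700−68.6700) = 0.5349. V = [p*·52.1499 + (1−p*)·17.1691]/1.2 = 42.0007. B = V − Δ·S = -16.3006.
Each (Δ,B) replicates both successor values, so the strategy is self-financing and V0 is arbitrage-free.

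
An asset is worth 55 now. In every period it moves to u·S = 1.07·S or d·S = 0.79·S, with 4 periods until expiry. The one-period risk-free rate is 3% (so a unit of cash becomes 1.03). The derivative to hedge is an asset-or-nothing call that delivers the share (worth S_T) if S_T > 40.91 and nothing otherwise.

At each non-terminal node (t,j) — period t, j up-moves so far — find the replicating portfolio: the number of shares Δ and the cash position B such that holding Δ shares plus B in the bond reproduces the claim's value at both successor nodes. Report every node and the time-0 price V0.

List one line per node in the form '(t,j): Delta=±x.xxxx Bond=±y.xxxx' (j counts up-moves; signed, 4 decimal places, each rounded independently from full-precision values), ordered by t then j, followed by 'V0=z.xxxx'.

(0,0): Delta=1.7019 Bond=-42.0137
(1,0): Delta=3.0299 Bond=-100.9729
(1,1): Delta=1.5385 Bond=-33.6576
(2,0): Delta=0.0000 Bond=0.0000
(2,1): Delta=3.4027 Bond=-121.3358
(2,2): Delta=1.3091 Bond=-20.2226
(3,0): Delta=0.0000 Bond=0.0000
(3,1): Delta=0.0000 Bond=0.0000
(3,2): Delta=3.8214 Bond=-145.8052
(3,3): Delta=1.0000 Bond=0.0000
V0=51.5932

Since d<R<u, set p* = (R−d)/(u−d) = 0.8571; price each node as the discounted p*-expectation of its children.
Payoff layer (t=4): V(4,0)=0.0000, V(4,1)=0.0000, V(4,2)=0.0000, V(4,3)=53.2281, V(4,4)=72.0938
(3,0): S=27.1171. Δ = (V_up−V_dn)/(S_up−S_dn) = (0.0000−0.0000)/(29.0153−21.4225) = 0.0000. V = [p*·0.0000 + (1−p*)·0.0000]/1.03 = 0.0000. B = V − Δ·S = 0.0000.
(3,1): S=36.7283. Δ = (V_up−V_dn)/(S_up−S_dn) = (0.0000−0.0000)/(39.2993−29.0153) = 0.0000. V = [p*·0.0000 + (1−p*)·0.0000]/1.03 = 0.0000. B = V − Δ·S = 0.0000.
(3,2): S=49.7459. Δ = (V_up−V_dn)/(S_up−S_dn) = (53.2281−0.0000)/(53.2281−39.2993) = 3.8214. V = [p*·53.2281 + (1−p*)·0.0000]/1.03 = 44.2952. B = V − Δ·S = -145.8052.
(3,3): S=67.3774. Δ = (V_up−V_dn)/(S_up−S_dn) = (72.0938−53.2281)/(72.0938−53.2281) = 1.0000. V = [p*·72.0938 + (1−p*)·53.2281]/1.03 = 67.3774. B = V − Δ·S = 0.0000.
(2,0): S=34.3255. Δ = (V_up−V_dn)/(S_up−S_dn) = (0.0000−0.0000)/(36.7283−27.1171) = 0.0000. V = [p*·0.0000 + (1−p*)·0.0000]/1.03 = 0.0000. B = V − Δ·S = 0.0000.
(2,1): S=46.4915. Δ = (V_up−V_dn)/(S_up−S_dn) = (44.2952−0.0000)/(49.7459−36.7283) = 3.4027. V = [p*·44.2952 + (1−p*)·0.0000]/1.03 = 36.8615. B = V − Δ·S = -121.3358.
(2,2): S=62.9695. Δ = (V_up−V_dn)/(S_up−S_dn) = (67.3774−44.2952)/(67.3774−49.7459) = 1.3091. V = [p*·67.3774 + (1−p*)·44.2952]/1.03 = 62.2135. B = V − Δ·S = -20.2226.
(1,0): S=43.4500. Δ = (V_up−V_dn)/(S_up−S_dn) = (36.8615−0.0000)/(46.4915−34.3255) = 3.0299. V = [p*·36.8615 + (1−p*)·0.0000]/1.03 = 30.6753. B = V − Δ·S = -100.9729.
(1,1): S=58.8500. Δ = (V_up−V_dn)/(S_up−S_dn) = (62.2135−36.8615)/(62.9695−46.4915) = 1.5385. V = [p*·62.2135 + (1−p*)·36.8615]/1.03 = 56.8852. B = V − Δ·S = -33.6576.
(0,0): S=55.0000. Δ = (V_up−V_dn)/(S_up−S_dn) = (56.8852−30.6753)/(58.8500−43.4500) = 1.7019. V = [p*·56.8852 + (1−p*)·30.6753]/1.03 = 51.5932. B = V − Δ·S = -42.0137.
Root portfolio cost Δ·55+B reproduces V0=51.5932.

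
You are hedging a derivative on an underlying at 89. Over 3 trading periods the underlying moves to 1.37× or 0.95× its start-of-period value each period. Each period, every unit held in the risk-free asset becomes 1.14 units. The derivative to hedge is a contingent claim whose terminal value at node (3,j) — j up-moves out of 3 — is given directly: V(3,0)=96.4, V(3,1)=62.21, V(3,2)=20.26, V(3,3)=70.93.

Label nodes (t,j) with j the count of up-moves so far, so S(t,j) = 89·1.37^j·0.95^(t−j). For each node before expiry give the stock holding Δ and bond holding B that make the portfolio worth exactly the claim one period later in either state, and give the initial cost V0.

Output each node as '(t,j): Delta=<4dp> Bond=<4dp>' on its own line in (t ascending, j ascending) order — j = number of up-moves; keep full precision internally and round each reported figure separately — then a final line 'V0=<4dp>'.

(0,0): Delta=-0.4255 Bond=74.6707
(1,0): Delta=-0.9313 Bond=127.8916
(1,1): Delta=-0.0009 Bond=33.3539
(2,0): Delta=-1.0135 Bond=152.3987
(2,1): Delta=-0.8623 Bond=137.8043
(2,2): Delta=0.7222 Bond=-82.7638
V0=36.8050

The replicating-portfolio and risk-neutral prices coincide; use p* = (1.14−0.95)/(1.37−0.95) = 0.4524 for the latter.
Payoff layer (t=3): V(3,0)=96.4000, V(3,1)=62.2100, V(3,2)=20.2600, V(3,3)=70.9300
Node (2,0) S=80.3225: V=(p*·62.2100+(1−p*)·96.4000)/1.14=70.9939; Δ=(62.2100−96.4000)/(110.0418−76.3064)=-1.0135; B=V−Δ·S=152.3987
Node (2,1) S=115.8335: V=(p*·20.2600+(1−p*)·62.2100)/1.14=37.9234; Δ=(20.2600−62.2100)/(158.6919−110.0418)=-0.8623; B=V−Δ·S=137.8043
Node (2,2) S=167.0441: V=(p*·70.9300+(1−p*)·20.2600)/1.14=37.8791; Δ=(70.9300−20.2600)/(228.8504−158.6919)=0.7222; B=V−Δ·S=-82.7638
Node (1,0) S=84.5500: V=(p*·37.9234+(1−p*)·70.9939)/1.14=49.1521; Δ=(37.9234−70.9939)/(115.8335−80.3225)=-0.9313; B=V−Δ·S=127.8916
Node (1,1) S=121.9300: V=(p*·37.8791+(1−p*)·37.9234)/1.14=33.2485; Δ=(37.8791−37.9234)/(167.0441−115.8335)=-0.0009; B=V−Δ·S=33.3539
Node (0,0) S=89.0000: V=(p*·33.2485+(1−p*)·49.1521)/1.14=36.8050; Δ=(33.2485−49.1521)/(121.9300−84.5500)=-0.4255; B=V−Δ·S=74.6707
Self-financing check: at every node Δ·S+B equals the discounted successor values.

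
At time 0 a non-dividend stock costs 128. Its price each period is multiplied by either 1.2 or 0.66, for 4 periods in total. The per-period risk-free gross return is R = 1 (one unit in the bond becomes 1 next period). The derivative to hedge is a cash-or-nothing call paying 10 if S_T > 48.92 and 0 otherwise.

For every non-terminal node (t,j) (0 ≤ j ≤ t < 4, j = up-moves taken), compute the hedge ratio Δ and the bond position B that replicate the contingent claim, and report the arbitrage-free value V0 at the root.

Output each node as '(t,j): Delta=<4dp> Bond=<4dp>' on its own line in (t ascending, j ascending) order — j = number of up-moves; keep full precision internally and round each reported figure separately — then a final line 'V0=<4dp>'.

(0,0): Delta=0.0375 Bond=3.7340
(1,0): Delta=0.1022 Bond=-1.7360
(1,1): Delta=0.0165 Bond=6.9517
(2,0): Delta=0.2091 Bond=-7.6955
(2,1): Delta=0.0677 Bond=1.7695
(2,2): Delta=0.0000 Bond=10.0000
(3,0): Delta=0.0000 Bond=0.0000
(3,1): Delta=0.2768 Bond=-12.2222
(3,2): Delta=0.0000 Bond=10.0000
(3,3): Delta=0.0000 Bond=10.0000
V0=8.5323

Under the risk-neutral measure, an up-move has probability p* = (R−d)/(u−d) = 0.6296 and values discount at R = 1.
At expiry t=4: V(4,0)=0.0000, V(4,1)=0.0000, V(4,2)=10.0000, V(4,3)=10.0000, V(4,4)=10.0000
  t=3,j=0: stock 36.7995 → up 44.1594 (V=0.0000), down 24.2877 (V=0.0000). Price 0.0000; hedge Δ=0.0000, bond B=0.0000.
  t=3,j=1: stock 66.9082 → up 80.2898 (V=10.0000), down 44.1594 (V=0.0000). Price 6.2963; hedge Δ=0.2768, bond B=-12.2222.
  t=3,j=2: stock 121.6512 → up 145.9814 (V=10.0000), down 80.2898 (V=10.0000). Price 10.0000; hedge Δ=0.0000, bond B=10.0000.
  t=3,j=3: stock 221.1840 → up 265.4208 (V=10.0000), down 145.9814 (V=10.0000). Price 10.0000; hedge Δ=0.0000, bond B=10.0000.
  t=2,j=0: stock 55.7568 → up 66.9082 (V=6.2963), down 36.7995 (V=0.0000). Price 3.9643; hedge Δ=0.2091, bond B=-7.6955.
  t=2,j=1: stock 101.3760 → up 121.6512 (V=10.0000), down 66.9082 (V=6.2963). Price 8.6283; hedge Δ=0.0677, bond B=1.7695.
  t=2,j=2: stock 184.3200 → up 221.1840 (V=10.0000), down 121.6512 (V=10.0000). Price 10.0000; hedge Δ=0.0000, bond B=10.0000.
  t=1,j=0: stock 84.4800 → up 101.3760 (V=8.6283), down 55.7568 (V=3.9643). Price 6.9009; hedge Δ=0.1022, bond B=-1.7360.
  t=1,j=1: stock 153.6000 → up 184.3200 (V=10.0000), down 101.3760 (V=8.6283). Price 9.4919; hedge Δ=0.0165, bond B=6.9517.
  t=0,j=0: stock 128.0000 → up 153.6000 (V=9.4919), down 84.4800 (V=6.9009). Price 8.5323; hedge Δ=0.0375, bond B=3.7340.
Check: Δ(0,0)·S0 + B(0,0) = 8.5323 = V0.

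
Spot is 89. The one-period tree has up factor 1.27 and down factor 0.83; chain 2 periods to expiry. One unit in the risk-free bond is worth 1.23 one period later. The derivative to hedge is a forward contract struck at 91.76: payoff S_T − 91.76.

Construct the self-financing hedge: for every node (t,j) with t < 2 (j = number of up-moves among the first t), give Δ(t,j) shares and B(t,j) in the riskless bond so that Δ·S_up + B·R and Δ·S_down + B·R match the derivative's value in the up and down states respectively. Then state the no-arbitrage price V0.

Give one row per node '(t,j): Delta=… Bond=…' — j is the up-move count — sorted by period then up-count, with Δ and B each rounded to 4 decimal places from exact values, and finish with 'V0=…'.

(0,0): Delta=1.0000 Bond=-60.6517
(1,0): Delta=1.0000 Bond=-74.6016
(1,1): Delta=1.0000 Bond=-74.6016
V0=28.3483

The replicating-portfolio and risk-neutral prices coincide; use p* = (1.23−0.83)/(1.27−0.83) = 0.9091 for the latter.
Terminal payoffs: V(2,0)=-30.4479, V(2,1)=2.0549, V(2,2)=51.7881
  t=1,j=0: stock 73.8700 → up 93.8149 (V=2.0549), down 61.3121 (V=-30.4479). Price -0.7316; hedge Δ=1.0000, bond B=-74.6016.
  t=1,j=1: stock 113.0300 → up 143.5481 (V=51.7881), down 93.8149 (V=2.0549). Price 38.4284; hedge Δ=1.0000, bond B=-74.6016.
  t=0,j=0: stock 89.0000 → up 113.0300 (V=38.4284), down 73.8700 (V=-0.7316). Price 28.3483; hedge Δ=1.0000, bond B=-60.6517.
Self-financing check: at every node Δ·S+B equals the discounted successor values.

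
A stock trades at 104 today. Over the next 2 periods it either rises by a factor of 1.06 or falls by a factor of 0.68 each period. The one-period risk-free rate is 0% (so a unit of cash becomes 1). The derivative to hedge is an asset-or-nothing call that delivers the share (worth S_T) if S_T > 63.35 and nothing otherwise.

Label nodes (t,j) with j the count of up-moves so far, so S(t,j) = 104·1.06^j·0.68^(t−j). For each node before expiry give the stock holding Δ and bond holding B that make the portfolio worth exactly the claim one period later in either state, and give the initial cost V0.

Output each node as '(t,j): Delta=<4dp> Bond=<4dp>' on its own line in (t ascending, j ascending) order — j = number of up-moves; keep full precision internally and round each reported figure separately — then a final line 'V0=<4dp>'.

Under the risk-neutral measure, an up-move has probability p* = (R−d)/(u−d) = 0.8421 and values discount at R = 1.
Payoff layer (t=2): V(2,0)=0.0000, V(2,1)=74.9632, V(2,2)=116.8544
(1,0): S=70.7200. Δ = (V_up−V_dn)/(S_up−S_dn) = (74.9632−0.0000)/(74.9632−48.0896) = 2.7895. V = [p*·74.9632 + (1−p*)·0.0000]/1 = 63.1269. B = V − Δ·S = -134.1447.
(1,1): S=110.2400. Δ = (V_up−V_dn)/(S_up−S_dn) = (116.8544−74.9632)/(116.8544−74.9632) = 1.0000. V = [p*·116.8544 + (1−p*)·74.9632]/1 = 110.2400. B = V − Δ·S = 0.0000.
(0,0): S=104.0000. Δ = (V_up−V_dn)/(S_up−S_dn) = (110.2400−63.1269)/(110.2400−70.7200) = 1.1921. V = [p*·110.2400 + (1−p*)·63.1269]/1 = 102.8011. B = V − Δ·S = -21.1807.
The time-0 hedge costs 102.8011, which is the no-arbitrage price.

(0,0): Delta=1.1921 Bond=-21.1807
(1,0): Delta=2.7895 Bond=-134.1447
(1,1): Delta=1.0000 Bond=0.0000
V0=102.8011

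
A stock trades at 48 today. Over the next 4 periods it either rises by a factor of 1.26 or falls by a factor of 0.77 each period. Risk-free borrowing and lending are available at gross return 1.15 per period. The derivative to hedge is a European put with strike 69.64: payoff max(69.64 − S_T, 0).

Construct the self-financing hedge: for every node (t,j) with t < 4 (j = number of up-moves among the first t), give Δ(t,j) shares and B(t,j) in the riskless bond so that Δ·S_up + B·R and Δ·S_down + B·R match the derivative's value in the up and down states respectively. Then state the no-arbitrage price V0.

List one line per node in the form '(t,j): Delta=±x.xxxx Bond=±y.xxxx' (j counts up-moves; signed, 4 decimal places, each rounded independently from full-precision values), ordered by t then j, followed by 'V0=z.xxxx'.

(0,0): Delta=-0.3379 Bond=19.6835
(1,0): Delta=-0.8922 Bond=43.1212
(1,1): Delta=-0.2399 Bond=16.7062
(2,0): Delta=-1.0000 Bond=52.6578
(2,1): Delta=-0.8731 Bond=48.7011
(2,2): Delta=-0.1279 Bond=10.6758
(3,0): Delta=-1.0000 Bond=60.5565
(3,1): Delta=-1.0000 Bond=60.5565
(3,2): Delta=-0.8507 Bond=54.6891
(3,3): Delta=0.0000 Bond=0.0000
V0=3.4630

Risk-neutral probability p* = (R−d)/(u−d) = (1.15−0.77)/(1.26−0.77) = 0.7755.
At expiry t=4: V(4,0)=52.7665, V(4,1)=42.0289, V(4,2)=24.4582, V(4,3)=0.0000, V(4,4)=0.0000
  t=3,j=0: stock 21.9136 → up 27.6111 (V=42.0289), down 16.8735 (V=52.7665). Price 38.6429; hedge Δ=-1.0000, bond B=60.5565.
  t=3,j=1: stock 35.8586 → up 45.1818 (V=24.4582), down 27.6111 (V=42.0289). Price 24.6979; hedge Δ=-1.0000, bond B=60.5565.
  t=3,j=2: stock 58.6777 → up 73.9339 (V=0.0000), down 45.1818 (V=24.4582). Price 4.7744; hedge Δ=-0.8507, bond B=54.6891.
  t=3,j=3: stock 96.0180 → up 120.9827 (V=0.0000), down 73.9339 (V=0.0000). Price 0.0000; hedge Δ=0.0000, bond B=0.0000.
  t=2,j=0: stock 28.4592 → up 35.8586 (V=24.6979), down 21.9136 (V=38.6429). Price 24.1986; hedge Δ=-1.0000, bond B=52.6578.
  t=2,j=1: stock 46.5696 → up 58.6777 (V=4.7744), down 35.8586 (V=24.6979). Price 8.0409; hedge Δ=-0.8731, bond B=48.7011.
  t=2,j=2: stock 76.2048 → up 96.0180 (V=0.0000), down 58.6777 (V=4.7744). Price 0.9320; hedge Δ=-0.1279, bond B=10.6758.
  t=1,j=0: stock 36.9600 → up 46.5696 (V=8.0409), down 28.4592 (V=24.1986). Price 10.1462; hedge Δ=-0.8922, bond B=43.1212.
  t=1,j=1: stock 60.4800 → up 76.2048 (V=0.9320), down 46.5696 (V=8.0409). Price 2.1982; hedge Δ=-0.2399, bond B=16.7062.
  t=0,j=0: stock 48.0000 → up 60.4800 (V=2.1982), down 36.9600 (V=10.1462). Price 3.4630; hedge Δ=-0.3379, bond B=19.6835.
The time-0 hedge costs 3.4630, which is the no-arbitrage price.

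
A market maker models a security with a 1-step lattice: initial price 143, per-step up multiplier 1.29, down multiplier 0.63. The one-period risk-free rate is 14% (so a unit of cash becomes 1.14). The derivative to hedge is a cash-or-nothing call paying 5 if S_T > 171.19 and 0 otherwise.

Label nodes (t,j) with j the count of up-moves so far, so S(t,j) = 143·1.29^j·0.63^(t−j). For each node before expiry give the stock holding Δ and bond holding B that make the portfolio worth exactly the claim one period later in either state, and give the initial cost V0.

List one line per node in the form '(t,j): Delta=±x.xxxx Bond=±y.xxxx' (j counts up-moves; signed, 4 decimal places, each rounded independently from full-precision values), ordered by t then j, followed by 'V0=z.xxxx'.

Under the risk-neutral measure, an up-move has probability p* = (R−d)/(u−d) = 0.7727 and values discount at R = 1.14.
At expiry t=1: V(1,0)=0.0000, V(1,1)=5.0000
Node (0,0) S=143.0000: V=(p*·5.0000+(1−p*)·0.0000)/1.14=3.3892; Δ=(5.0000−0.0000)/(184.4700−90.0900)=0.0530; B=V−Δ·S=-4.1866
Check: Δ(0,0)·S0 + B(0,0) = 3.3892 = V0.

(0,0): Delta=0.0530 Bond=-4.1866
V0=3.3892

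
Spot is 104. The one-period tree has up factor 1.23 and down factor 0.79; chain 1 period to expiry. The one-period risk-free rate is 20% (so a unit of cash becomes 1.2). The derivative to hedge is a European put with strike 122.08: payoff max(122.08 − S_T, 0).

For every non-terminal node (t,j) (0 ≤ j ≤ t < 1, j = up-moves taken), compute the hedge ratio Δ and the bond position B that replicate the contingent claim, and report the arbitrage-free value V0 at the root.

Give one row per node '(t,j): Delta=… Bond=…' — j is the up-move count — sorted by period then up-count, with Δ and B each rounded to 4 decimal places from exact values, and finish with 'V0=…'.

Since d<R<u, set p* = (R−d)/(u−d) = 0.9318; price each node as the discounted p*-expectation of its children.
Terminal values V(1,·): V(1,0)=39.9200, V(1,1)=0.0000
Node (0,0) S=104.0000: V=(p*·0.0000+(1−p*)·39.9200)/1.2=2.2682; Δ=(0.0000−39.9200)/(127.9200−82.1600)=-0.8724; B=V−Δ·S=92.9955
The time-0 hedge costs 2.2682, which is the no-arbitrage price.

(0,0): Delta=-0.8724 Bond=92.9955
V0=2.2682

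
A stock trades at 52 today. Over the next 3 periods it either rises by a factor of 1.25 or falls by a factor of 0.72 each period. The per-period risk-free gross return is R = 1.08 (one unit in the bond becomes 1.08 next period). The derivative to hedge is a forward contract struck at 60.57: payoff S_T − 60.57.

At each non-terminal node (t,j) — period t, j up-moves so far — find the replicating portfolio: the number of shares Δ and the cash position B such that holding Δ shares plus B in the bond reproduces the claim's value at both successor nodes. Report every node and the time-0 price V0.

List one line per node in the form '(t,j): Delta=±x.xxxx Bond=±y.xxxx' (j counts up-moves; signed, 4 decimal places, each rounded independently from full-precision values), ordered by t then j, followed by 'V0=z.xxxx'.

(0,0): Delta=1.0000 Bond=-48.0824
(1,0): Delta=1.0000 Bond=-51.9290
(1,1): Delta=1.0000 Bond=-51.9290
(2,0): Delta=1.0000 Bond=-56.0833
(2,1): Delta=1.0000 Bond=-56.0833
(2,2): Delta=1.0000 Bond=-56.0833
V0=3.9176

No-arbitrage ⇒ martingale measure with p* = (R−d)/(u−d) = 0.6792.
Terminal values V(3,·): V(3,0)=-41.1611, V(3,1)=-26.8740, V(3,2)=-2.0700, V(3,3)=40.9925
Node (2,0) S=26.9568: V=(p*·-26.8740+(1−p*)·-41.1611)/1.08=-29.1265; Δ=(-26.8740−-41.1611)/(33.6960−19.4089)=1.0000; B=V−Δ·S=-56.0833
Node (2,1) S=46.8000: V=(p*·-2.0700+(1−p*)·-26.8740)/1.08=-9.2833; Δ=(-2.0700−-26.8740)/(58.5000−33.6960)=1.0000; B=V−Δ·S=-56.0833
Node (2,2) S=81.2500: V=(p*·40.9925+(1−p*)·-2.0700)/1.08=25.1667; Δ=(40.9925−-2.0700)/(101.5625−58.5000)=1.0000; B=V−Δ·S=-56.0833
Node (1,0) S=37.4400: V=(p*·-9.2833+(1−p*)·-29.1265)/1.08=-14.4890; Δ=(-9.2833−-29.1265)/(46.8000−26.9568)=1.0000; B=V−Δ·S=-51.9290
Node (1,1) S=65.0000: V=(p*·25.1667+(1−p*)·-9.2833)/1.08=13.0710; Δ=(25.1667−-9.2833)/(81.2500−46.8000)=1.0000; B=V−Δ·S=-51.9290
Node (0,0) S=52.0000: V=(p*·13.0710+(1−p*)·-14.4890)/1.08=3.9176; Δ=(13.0710−-14.4890)/(65.0000−37.4400)=1.0000; B=V−Δ·S=-48.0824
Self-financing check: at every node Δ·S+B equals the discounted successor values.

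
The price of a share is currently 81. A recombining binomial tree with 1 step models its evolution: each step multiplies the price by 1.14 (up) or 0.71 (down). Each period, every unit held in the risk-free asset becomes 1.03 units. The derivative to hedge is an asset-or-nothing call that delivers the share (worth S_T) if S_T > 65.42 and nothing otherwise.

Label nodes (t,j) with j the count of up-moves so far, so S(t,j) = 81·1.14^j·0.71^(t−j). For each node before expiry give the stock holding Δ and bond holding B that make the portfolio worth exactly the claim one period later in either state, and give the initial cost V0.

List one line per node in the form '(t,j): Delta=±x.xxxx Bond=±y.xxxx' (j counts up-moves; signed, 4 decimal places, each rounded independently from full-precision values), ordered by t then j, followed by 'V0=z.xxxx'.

(0,0): Delta=2.6512 Bond=-148.0275
V0=66.7166

No-arbitrage ⇒ martingale measure with p* = (R−d)/(u−d) = 0.7442.
Terminal values V(1,·): V(1,0)=0.0000, V(1,1)=92.3400
(0,0): S=81.0000. Δ = (V_up−V_dn)/(S_up−S_dn) = (92.3400−0.0000)/(92.3400−57.5100) = 2.6512. V = [p*·92.3400 + (1−p*)·0.0000]/1.03 = 66.7166. B = V − Δ·S = -148.0275.
Each (Δ,B) replicates both successor values, so the strategy is self-financing and V0 is arbitrage-free.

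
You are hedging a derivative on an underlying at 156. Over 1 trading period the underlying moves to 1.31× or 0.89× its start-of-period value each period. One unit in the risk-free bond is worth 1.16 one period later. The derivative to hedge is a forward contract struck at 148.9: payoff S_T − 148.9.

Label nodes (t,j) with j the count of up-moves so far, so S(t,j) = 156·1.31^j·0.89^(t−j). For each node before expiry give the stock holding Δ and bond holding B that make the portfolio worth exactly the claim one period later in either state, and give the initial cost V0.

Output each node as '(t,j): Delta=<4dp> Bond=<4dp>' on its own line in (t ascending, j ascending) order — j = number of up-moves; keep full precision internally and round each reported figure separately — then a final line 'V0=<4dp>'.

No-arbitrage ⇒ martingale measure with p* = (R−d)/(u−d) = 0.6429.
Terminal payoffs: V(1,0)=-10.0600, V(1,1)=55.4600
Node (0,0) S=156.0000: V=(p*·55.4600+(1−p*)·-10.0600)/1.16=27.6379; Δ=(55.4600−-10.0600)/(204.3600−138.8400)=1.0000; B=V−Δ·S=-128.3621
Check: Δ(0,0)·S0 + B(0,0) = 27.6379 = V0.

(0,0): Delta=1.0000 Bond=-128.3621
V0=27.6379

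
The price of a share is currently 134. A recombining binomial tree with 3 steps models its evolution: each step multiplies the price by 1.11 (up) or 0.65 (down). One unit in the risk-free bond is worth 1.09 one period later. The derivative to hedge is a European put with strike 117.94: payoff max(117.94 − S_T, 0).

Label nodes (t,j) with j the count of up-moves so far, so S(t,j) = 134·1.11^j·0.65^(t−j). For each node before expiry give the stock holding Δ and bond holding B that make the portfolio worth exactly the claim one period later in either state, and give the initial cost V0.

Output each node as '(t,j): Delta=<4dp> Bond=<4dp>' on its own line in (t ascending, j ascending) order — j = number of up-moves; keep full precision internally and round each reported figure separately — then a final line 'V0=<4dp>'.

No-arbitrage ⇒ martingale measure with p* = (R−d)/(u−d) = 0.9565.
Payoff layer (t=3): V(3,0)=81.1402, V(3,1)=55.0973, V(3,2)=10.6241, V(3,3)=0.0000
  t=2,j=0: stock 56.6150 → up 62.8427 (V=55.0973), down 36.7998 (V=81.1402). Price 51.5868; hedge Δ=-1.0000, bond B=108.2018.
  t=2,j=1: stock 96.6810 → up 107.3159 (V=10.6241), down 62.8427 (V=55.0973). Price 11.5208; hedge Δ=-1.0000, bond B=108.2018.
  t=2,j=2: stock 165.1014 → up 183.2626 (V=0.0000), down 107.3159 (V=10.6241). Price 0.4238; hedge Δ=-0.1399, bond B=23.5196.
  t=1,j=0: stock 87.1000 → up 96.6810 (V=11.5208), down 56.6150 (V=51.5868). Price 12.1677; hedge Δ=-1.0000, bond B=99.2677.
  t=1,j=1: stock 148.7400 → up 165.1014 (V=0.4238), down 96.6810 (V=11.5208). Price 0.8314; hedge Δ=-0.1622, bond B=24.9555.
  t=0,j=0: stock 134.0000 → up 148.7400 (V=0.8314), down 87.1000 (V=12.1677). Price 1.2150; hedge Δ=-0.1839, bond B=25.8591.
The time-0 hedge costs 1.2150, which is the no-arbitrage price.

(0,0): Delta=-0.1839 Bond=25.8591
(1,0): Delta=-1.0000 Bond=99.2677
(1,1): Delta=-0.1622 Bond=24.9555
(2,0): Delta=-1.0000 Bond=108.2018
(2,1): Delta=-1.0000 Bond=108.2018
(2,2): Delta=-0.1399 Bond=23.5196
V0=1.2150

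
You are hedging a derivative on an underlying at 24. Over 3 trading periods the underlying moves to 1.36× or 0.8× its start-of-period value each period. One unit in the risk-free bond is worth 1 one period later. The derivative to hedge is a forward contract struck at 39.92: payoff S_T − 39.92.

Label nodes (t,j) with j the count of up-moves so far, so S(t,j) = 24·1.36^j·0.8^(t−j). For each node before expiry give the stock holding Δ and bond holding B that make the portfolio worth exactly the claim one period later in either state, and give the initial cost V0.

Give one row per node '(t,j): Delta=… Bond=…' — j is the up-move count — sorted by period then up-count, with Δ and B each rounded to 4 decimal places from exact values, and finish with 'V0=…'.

(0,0): Delta=1.0000 Bond=-39.9200
(1,0): Delta=1.0000 Bond=-39.9200
(1,1): Delta=1.0000 Bond=-39.9200
(2,0): Delta=1.0000 Bond=-39.9200
(2,1): Delta=1.0000 Bond=-39.9200
(2,2): Delta=1.0000 Bond=-39.9200
V0=-15.9200

Under the risk-neutral measure, an up-move has probability p* = (R−d)/(u−d) = 0.3571 and values discount at R = 1.
Terminal values V(3,·): V(3,0)=-27.6320, V(3,1)=-19.0304, V(3,2)=-4.4077, V(3,3)=20.4509
(2,0): S=15.3600. Δ = (V_up−V_dn)/(S_up−S_dn) = (-19.0304−-27.6320)/(20.8896−12.2880) = 1.0000. V = [p*·-19.0304 + (1−p*)·-27.6320]/1 = -24.5600. B = V − Δ·S = -39.9200.
(2,1): S=26.1120. Δ = (V_up−V_dn)/(S_up−S_dn) = (-4.4077−-19.0304)/(35.5123−20.8896) = 1.0000. V = [p*·-4.4077 + (1−p*)·-19.0304]/1 = -13.8080. B = V − Δ·S = -39.9200.
(2,2): S=44.3904. Δ = (V_up−V_dn)/(S_up−S_dn) = (20.4509−-4.4077)/(60.3709−35.5123) = 1.0000. V = [p*·20.4509 + (1−p*)·-4.4077]/1 = 4.4704. B = V − Δ·S = -39.9200.
(1,0): S=19.2000. Δ = (V_up−V_dn)/(S_up−S_dn) = (-13.8080−-24.5600)/(26.1120−15.3600) = 1.0000. V = [p*·-13.8080 + (1−p*)·-24.5600]/1 = -20.7200. B = V − Δ·S = -39.9200.
(1,1): S=32.6400. Δ = (V_up−V_dn)/(S_up−S_dn) = (4.4704−-13.8080)/(44.3904−26.1120) = 1.0000. V = [p*·4.4704 + (1−p*)·-13.8080]/1 = -7.2800. B = V − Δ·S = -39.9200.
(0,0): S=24.0000. Δ = (V_up−V_dn)/(S_up−S_dn) = (-7.2800−-20.7200)/(32.6400−19.2000) = 1.0000. V = [p*·-7.2800 + (1−p*)·-20.7200]/1 = -15.9200. B = V − Δ·S = -39.9200.
Check: Δ(0,0)·S0 + B(0,0) = -15.9200 = V0.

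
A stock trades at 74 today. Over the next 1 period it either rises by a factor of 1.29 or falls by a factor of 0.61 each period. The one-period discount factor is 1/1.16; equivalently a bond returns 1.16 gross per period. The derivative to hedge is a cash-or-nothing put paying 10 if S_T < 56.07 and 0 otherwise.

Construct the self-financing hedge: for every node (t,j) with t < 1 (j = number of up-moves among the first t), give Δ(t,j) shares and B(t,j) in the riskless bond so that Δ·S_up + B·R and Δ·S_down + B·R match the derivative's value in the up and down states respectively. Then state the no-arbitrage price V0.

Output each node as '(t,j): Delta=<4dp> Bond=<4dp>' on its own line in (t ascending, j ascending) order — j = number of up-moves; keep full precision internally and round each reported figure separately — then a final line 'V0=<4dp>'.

Risk-neutral probability p* = (R−d)/(u−d) = (1.16−0.61)/(1.29−0.61) = 0.8088.
At expiry t=1: V(1,0)=10.0000, V(1,1)=0.0000
Node (0,0) S=74.0000: V=(p*·0.0000+(1−p*)·10.0000)/1.16=1.6481; Δ=(0.0000−10.0000)/(95.4600−45.1400)=-0.1987; B=V−Δ·S=16.3540
The time-0 hedge costs 1.6481, which is the no-arbitrage price.

(0,0): Delta=-0.1987 Bond=16.3540
V0=1.6481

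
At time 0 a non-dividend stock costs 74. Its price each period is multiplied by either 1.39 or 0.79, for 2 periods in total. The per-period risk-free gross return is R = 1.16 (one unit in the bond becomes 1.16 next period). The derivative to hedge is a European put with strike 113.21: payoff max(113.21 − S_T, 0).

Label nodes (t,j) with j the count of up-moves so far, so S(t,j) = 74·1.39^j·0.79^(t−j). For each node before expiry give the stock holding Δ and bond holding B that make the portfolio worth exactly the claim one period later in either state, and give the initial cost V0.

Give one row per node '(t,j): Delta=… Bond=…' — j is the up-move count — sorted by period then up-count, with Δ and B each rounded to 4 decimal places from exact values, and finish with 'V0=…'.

The replicating-portfolio and risk-neutral prices coincide; use p* = (1.16−0.79)/(1.39−0.79) = 0.6167 for the latter.
Terminal payoffs: V(2,0)=67.0266, V(2,1)=31.9506, V(2,2)=0.0000
  t=1,j=0: stock 58.4600 → up 81.2594 (V=31.9506), down 46.1834 (V=67.0266). Price 39.1348; hedge Δ=-1.0000, bond B=97.5948.
  t=1,j=1: stock 102.8600 → up 142.9754 (V=0.0000), down 81.2594 (V=31.9506). Price 10.5584; hedge Δ=-0.5177, bond B=63.8094.
  t=0,j=0: stock 74.0000 → up 102.8600 (V=10.5584), down 58.4600 (V=39.1348). Price 18.5454; hedge Δ=-0.6436, bond B=66.1728.
Root portfolio cost Δ·74+B reproduces V0=18.5454.

(0,0): Delta=-0.6436 Bond=66.1728
(1,0): Delta=-1.0000 Bond=97.5948
(1,1): Delta=-0.5177 Bond=63.8094
V0=18.5454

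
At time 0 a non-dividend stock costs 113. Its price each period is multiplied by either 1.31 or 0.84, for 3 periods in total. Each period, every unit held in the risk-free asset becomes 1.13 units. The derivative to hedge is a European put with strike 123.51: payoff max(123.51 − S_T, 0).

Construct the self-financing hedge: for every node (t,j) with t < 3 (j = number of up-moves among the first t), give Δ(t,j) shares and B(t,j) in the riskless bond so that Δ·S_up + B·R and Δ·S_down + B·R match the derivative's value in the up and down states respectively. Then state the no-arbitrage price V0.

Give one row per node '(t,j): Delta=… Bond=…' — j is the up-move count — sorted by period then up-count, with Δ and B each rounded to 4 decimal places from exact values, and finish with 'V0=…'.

(0,0): Delta=-0.2139 Bond=29.9557
(1,0): Delta=-0.5180 Bond=62.7150
(1,1): Delta=-0.0928 Bond=15.9336
(2,0): Delta=-1.0000 Bond=109.3009
(2,1): Delta=-0.3261 Bond=47.0131
(2,2): Delta=0.0000 Bond=0.0000
V0=5.7873

Under the risk-neutral measure, an up-move has probability p* = (R−d)/(u−d) = 0.6170 and values discount at R = 1.13.
At expiry t=3: V(3,0)=56.5344, V(3,1)=19.0600, V(3,2)=0.0000, V(3,3)=0.0000
(2,0): S=79.7328. Δ = (V_up−V_dn)/(S_up−S_dn) = (19.0600−56.5344)/(104.4500−66.9756) = -1.0000. V = [p*·19.0600 + (1−p*)·56.5344]/1.13 = 29.5681. B = V − Δ·S = 109.3009.
(2,1): S=124.3452. Δ = (V_up−V_dn)/(S_up−S_dn) = (0.0000−19.0600)/(162.8922−104.4500) = -0.3261. V = [p*·0.0000 + (1−p*)·19.0600]/1.13 = 6.4598. B = V − Δ·S = 47.0131.
(2,2): S=193.9193. Δ = (V_up−V_dn)/(S_up−S_dn) = (0.0000−0.0000)/(254.0343−162.8922) = 0.0000. V = [p*·0.0000 + (1−p*)·0.0000]/1.13 = 0.0000. B = V − Δ·S = 0.0000.
(1,0): S=94.9200. Δ = (V_up−V_dn)/(S_up−S_dn) = (6.4598−29.5681)/(124.3452−79.7328) = -0.5180. V = [p*·6.4598 + (1−p*)·29.5681]/1.13 = 13.5485. B = V − Δ·S = 62.7150.
(1,1): S=148.0300. Δ = (V_up−V_dn)/(S_up−S_dn) = (0.0000−6.4598)/(193.9193−124.3452) = -0.0928. V = [p*·0.0000 + (1−p*)·6.4598]/1.13 = 2.1894. B = V − Δ·S = 15.9336.
(0,0): S=113.0000. Δ = (V_up−V_dn)/(S_up−S_dn) = (2.1894−13.5485)/(148.0300−94.9200) = -0.2139. V = [p*·2.1894 + (1−p*)·13.5485]/1.13 = 5.7873. B = V − Δ·S = 29.9557.
Self-financing check: at every node Δ·S+B equals the discounted successor values.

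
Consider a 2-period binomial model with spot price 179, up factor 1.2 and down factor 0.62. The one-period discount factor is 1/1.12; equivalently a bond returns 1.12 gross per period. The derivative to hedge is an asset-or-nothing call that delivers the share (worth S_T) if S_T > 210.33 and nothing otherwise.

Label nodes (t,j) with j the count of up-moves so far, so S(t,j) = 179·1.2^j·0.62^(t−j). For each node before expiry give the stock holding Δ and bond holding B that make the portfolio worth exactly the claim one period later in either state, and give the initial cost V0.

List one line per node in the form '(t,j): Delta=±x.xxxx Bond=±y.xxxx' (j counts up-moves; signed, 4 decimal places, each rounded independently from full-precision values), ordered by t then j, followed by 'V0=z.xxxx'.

(0,0): Delta=1.9110 Bond=-189.3587
(1,0): Delta=0.0000 Bond=0.0000
(1,1): Delta=2.0690 Bond=-246.0148
V0=152.7086

Under the risk-neutral measure, an up-move has probability p* = (R−d)/(u−d) = 0.8621 and values discount at R = 1.12.
Terminal values V(2,·): V(2,0)=0.0000, V(2,1)=0.0000, V(2,2)=257.7600
Node (1,0) S=110.9800: V=(p*·0.0000+(1−p*)·0.0000)/1.12=0.0000; Δ=(0.0000−0.0000)/(133.1760−68.8076)=0.0000; B=V−Δ·S=0.0000
Node (1,1) S=214.8000: V=(p*·257.7600+(1−p*)·0.0000)/1.12=198.3990; Δ=(257.7600−0.0000)/(257.7600−133.1760)=2.0690; B=V−Δ·S=-246.0148
Node (0,0) S=179.0000: V=(p*·198.3990+(1−p*)·0.0000)/1.12=152.7086; Δ=(198.3990−0.0000)/(214.8000−110.9800)=1.9110; B=V−Δ·S=-189.3587
Root portfolio cost Δ·179+B reproduces V0=152.7086.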